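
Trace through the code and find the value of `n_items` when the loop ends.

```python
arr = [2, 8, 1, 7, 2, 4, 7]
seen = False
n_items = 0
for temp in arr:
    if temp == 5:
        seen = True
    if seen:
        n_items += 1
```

Let's trace through this code step by step.

Initialize: arr = [2, 8, 1, 7, 2, 4, 7]
Initialize: seen = False
Initialize: n_items = 0
Entering loop: for temp in arr:
After iteration 1: temp = 2, n_items = 0
After iteration 2: temp = 8, n_items = 0
After iteration 3: temp = 1, n_items = 0
After iteration 4: temp = 7, n_items = 0
After iteration 5: temp = 2, n_items = 0
After iteration 6: temp = 4, n_items = 0
After iteration 7: temp = 7, n_items = 0
Loop ends.

Final answer: 0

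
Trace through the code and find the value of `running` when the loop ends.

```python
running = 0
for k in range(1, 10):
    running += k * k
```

Let's trace through this code step by step.

Initialize: running = 0
Entering loop: for k in range(1, 10):
After iteration 1: k = 1, running = 1
After iteration 2: k = 2, running = 5
After iteration 3: k = 3, running = 14
After iteration 4: k = 4, running = 30
After iteration 5: k = 5, running = 55
After iteration 6: k = 6, running = 91
After iteration 7: k = 7, running = 140
After iteration 8: k = 8, running = 204
After iteration 9: k = 9, running = 285
Loop ends.

Final answer: 285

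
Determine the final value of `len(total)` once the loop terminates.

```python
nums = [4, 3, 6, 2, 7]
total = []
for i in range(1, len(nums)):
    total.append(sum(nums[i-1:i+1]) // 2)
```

Let's trace through this code step by step.

Initialize: nums = [4, 3, 6, 2, 7]
Initialize: total = []
Entering loop: for i in range(1, len(nums)):
After iteration 1: i = 1, total = [3]
After iteration 2: i = 2, total = [3, 4]
After iteration 3: i = 3, total = [3, 4, 4]
After iteration 4: i = 4, total = [3, 4, 4, 4]
Loop ends.
len(total) = 4

Final answer: 4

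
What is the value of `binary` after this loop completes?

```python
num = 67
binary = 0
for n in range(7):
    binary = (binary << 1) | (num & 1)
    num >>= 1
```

Let's trace through this code step by step.

Initialize: num = 67
Initialize: binary = 0
Entering loop: for n in range(7):
After iteration 1: n = 0, num = 33, binary = 1
After iteration 2: n = 1, num = 16, binary = 3
After iteration 3: n = 2, num = 8, binary = 6
After iteration 4: n = 3, num = 4, binary = 12
After iteration 5: n = 4, num = 2, binary = 24
After iteration 6: n = 5, num = 1, binary = 48
After iteration 7: n = 6, num = 0, binary = 97
Loop ends.

Final answer: 97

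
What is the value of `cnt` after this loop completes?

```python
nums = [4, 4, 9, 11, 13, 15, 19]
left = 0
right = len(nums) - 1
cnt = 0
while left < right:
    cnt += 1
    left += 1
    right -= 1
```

Let's trace through this code step by step.

Initialize: nums = [4, 4, 9, 11, 13, 15, 19]
Initialize: left = 0
Initialize: right = 6
Initialize: cnt = 0
Entering loop: while left < right:
After iteration 1: left = 1, right = 5, cnt = 1
After iteration 2: left = 2, right = 4, cnt = 2
After iteration 3: left = 3, right = 3, cnt = 3
Loop ends.

Final answer: 3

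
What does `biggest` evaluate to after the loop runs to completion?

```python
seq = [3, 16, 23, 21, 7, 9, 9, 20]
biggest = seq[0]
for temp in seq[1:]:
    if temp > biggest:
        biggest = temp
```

Let's trace through this code step by step.

Initialize: seq = [3, 16, 23, 21, 7, 9, 9, 20]
Initialize: biggest = 3
Entering loop: for temp in seq[1:]:
After iteration 1: temp = 16, biggest = 16
After iteration 2: temp = 23, biggest = 23
After iteration 3: temp = 21, biggest = 23
After iteration 4: temp = 7, biggest = 23
After iteration 5: temp = 9, biggest = 23
After iteration 6: temp = 9, biggest = 23
After iteration 7: temp = 20, biggest = 23
Loop ends.

Final answer: 23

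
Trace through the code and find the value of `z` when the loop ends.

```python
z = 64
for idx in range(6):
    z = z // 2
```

Let's trace through this code step by step.

Initialize: z = 64
Entering loop: for idx in range(6):
After iteration 1: idx = 0, z = 32
After iteration 2: idx = 1, z = 16
After iteration 3: idx = 2, z = 8
After iteration 4: idx = 3, z = 4
After iteration 5: idx = 4, z = 2
After iteration 6: idx = 5, z = 1
Loop ends.

Final answer: 1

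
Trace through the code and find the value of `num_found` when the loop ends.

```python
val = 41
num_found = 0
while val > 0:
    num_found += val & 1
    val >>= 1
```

Let's trace through this code step by step.

Initialize: val = 41
Initialize: num_found = 0
Entering loop: while val > 0:
After iteration 1: val = 20, num_found = 1
After iteration 2: val = 10, num_found = 1
After iteration 3: val = 5, num_found = 1
After iteration 4: val = 2, num_found = 2
After iteration 5: val = 1, num_found = 2
After iteration 6: val = 0, num_found = 3
Loop ends.

Final answer: 3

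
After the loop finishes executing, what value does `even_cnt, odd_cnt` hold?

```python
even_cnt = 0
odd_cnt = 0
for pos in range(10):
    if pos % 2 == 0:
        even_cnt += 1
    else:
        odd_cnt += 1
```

Let's trace through this code step by step.

Initialize: even_cnt = 0
Initialize: odd_cnt = 0
Entering loop: for pos in range(10):
After iteration 1: pos = 0, even_cnt = 1, odd_cnt = 0
After iteration 2: pos = 1, even_cnt = 1, odd_cnt = 1
After iteration 3: pos = 2, even_cnt = 2, odd_cnt = 1
After iteration 4: pos = 3, even_cnt = 2, odd_cnt = 2
After iteration 5: pos = 4, even_cnt = 3, odd_cnt = 2
After iteration 6: pos = 5, even_cnt = 3, odd_cnt = 3
After iteration 7: pos = 6, even_cnt = 4, odd_cnt = 3
After iteration 8: pos = 7, even_cnt = 4, odd_cnt = 4
After iteration 9: pos = 8, even_cnt = 5, odd_cnt = 4
After iteration 10: pos = 9, even_cnt = 5, odd_cnt = 5
Loop ends.

Final answer: 5, 5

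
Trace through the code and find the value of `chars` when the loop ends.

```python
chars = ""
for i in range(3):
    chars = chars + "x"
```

Let's trace through this code step by step.

Initialize: chars = ''
Entering loop: for i in range(3):
After iteration 1: i = 0, chars = 'x'
After iteration 2: i = 1, chars = 'xx'
After iteration 3: i = 2, chars = 'xxx'
Loop ends.

Final answer: 'xxx'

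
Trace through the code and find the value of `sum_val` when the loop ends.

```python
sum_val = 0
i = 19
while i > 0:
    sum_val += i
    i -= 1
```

Let's trace through this code step by step.

Initialize: sum_val = 0
Initialize: i = 19
Entering loop: while i > 0:
After iteration 1: sum_val = 19, i = 18
After iteration 2: sum_val = 37, i = 17
After iteration 3: sum_val = 54, i = 16
After iteration 4: sum_val = 70, i = 15
After iteration 5: sum_val = 85, i = 14
After iteration 6: sum_val = 99, i = 13
After iteration 7: sum_val = 112, i = 12
After iteration 8: sum_val = 124, i = 11
After iteration 9: sum_val = 135, i = 10
After iteration 10: sum_val = 145, i = 9
After iteration 11: sum_val = 154, i = 8
After iteration 12: sum_val = 162, i = 7
After iteration 13: sum_val = 169, i = 6
After iteration 14: sum_val = 175, i = 5
After iteration 15: sum_val = 180, i = 4
After iteration 16: sum_val = 184, i = 3
After iteration 17: sum_val = 187, i = 2
After iteration 18: sum_val = 189, i = 1
After iteration 19: sum_val = 190, i = 0
Loop ends.

Final answer: 190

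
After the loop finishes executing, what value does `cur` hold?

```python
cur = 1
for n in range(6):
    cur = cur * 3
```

Let's trace through this code step by step.

Initialize: cur = 1
Entering loop: for n in range(6):
After iteration 1: n = 0, cur = 3
After iteration 2: n = 1, cur = 9
After iteration 3: n = 2, cur = 27
After iteration 4: n = 3, cur = 81
After iteration 5: n = 4, cur = 243
After iteration 6: n = 5, cur = 729
Loop ends.

Final answer: 729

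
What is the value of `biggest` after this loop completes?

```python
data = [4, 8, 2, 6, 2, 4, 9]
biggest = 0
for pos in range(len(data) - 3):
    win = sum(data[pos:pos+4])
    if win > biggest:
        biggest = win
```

Let's trace through this code step by step.

Initialize: data = [4, 8, 2, 6, 2, 4, 9]
Initialize: biggest = 0
Entering loop: for pos in range(len(data) - 3):
After iteration 1: pos = 0, biggest = 20, win = 20
After iteration 2: pos = 1, biggest = 20, win = 18
After iteration 3: pos = 2, biggest = 20, win = 14
After iteration 4: pos = 3, biggest = 21, win = 21
Loop ends.

Final answer: 21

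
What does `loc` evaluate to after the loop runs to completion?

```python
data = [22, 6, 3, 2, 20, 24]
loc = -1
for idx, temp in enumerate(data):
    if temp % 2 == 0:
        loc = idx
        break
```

Let's trace through this code step by step.

Initialize: data = [22, 6, 3, 2, 20, 24]
Initialize: loc = -1
Entering loop: for idx, temp in enumerate(data):
After iteration 1: idx = 0, temp = 22, loc = 0
Loop ends.

Final answer: 0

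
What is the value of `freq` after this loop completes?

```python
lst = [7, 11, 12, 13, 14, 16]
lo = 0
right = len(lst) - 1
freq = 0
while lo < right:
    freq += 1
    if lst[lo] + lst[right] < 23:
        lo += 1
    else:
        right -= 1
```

Let's trace through this code step by step.

Initialize: lst = [7, 11, 12, 13, 14, 16]
Initialize: lo = 0
Initialize: right = 5
Initialize: freq = 0
Entering loop: while lo < right:
After iteration 1: lo = 0, right = 4, freq = 1
After iteration 2: lo = 1, right = 4, freq = 2
After iteration 3: lo = 1, right = 3, freq = 3
After iteration 4: lo = 1, right = 2, freq = 4
After iteration 5: lo = 1, right = 1, freq = 5
Loop ends.

Final answer: 5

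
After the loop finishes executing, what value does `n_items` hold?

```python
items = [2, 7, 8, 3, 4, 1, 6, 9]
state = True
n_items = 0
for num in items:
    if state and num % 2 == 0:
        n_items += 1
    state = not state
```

Let's trace through this code step by step.

Initialize: items = [2, 7, 8, 3, 4, 1, 6, 9]
Initialize: state = True
Initialize: n_items = 0
Entering loop: for num in items:
After iteration 1: num = 2, state = False, n_items = 1
After iteration 2: num = 7, state = True, n_items = 1
After iteration 3: num = 8, state = False, n_items = 2
After iteration 4: num = 3, state = True, n_items = 2
After iteration 5: num = 4, state = False, n_items = 3
After iteration 6: num = 1, state = True, n_items = 3
After iteration 7: num = 6, state = False, n_items = 4
After iteration 8: num = 9, state = True, n_items = 4
Loop ends.

Final answer: 4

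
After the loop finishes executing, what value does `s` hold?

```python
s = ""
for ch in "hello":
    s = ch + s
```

Let's trace through this code step by step.

Initialize: s = ''
Entering loop: for ch in "hello":
After iteration 1: ch = 'h', s = 'h'
After iteration 2: ch = 'e', s = 'eh'
After iteration 3: ch = 'l', s = 'leh'
After iteration 4: ch = 'l', s = 'lleh'
After iteration 5: ch = 'o', s = 'olleh'
Loop ends.

Final answer: 'olleh'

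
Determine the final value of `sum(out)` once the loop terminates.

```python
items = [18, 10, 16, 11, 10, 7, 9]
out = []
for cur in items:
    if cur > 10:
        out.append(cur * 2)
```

Let's trace through this code step by step.

Initialize: items = [18, 10, 16, 11, 10, 7, 9]
Initialize: out = []
Entering loop: for cur in items:
After iteration 1: cur = 18, out = [36]
After iteration 2: cur = 10, out = [36]
After iteration 3: cur = 16, out = [36, 32]
After iteration 4: cur = 11, out = [36, 32, 22]
After iteration 5: cur = 10, out = [36, 32, 22]
After iteration 6: cur = 7, out = [36, 32, 22]
After iteration 7: cur = 9, out = [36, 32, 22]
Loop ends.
sum(out) = 90

Final answer: 90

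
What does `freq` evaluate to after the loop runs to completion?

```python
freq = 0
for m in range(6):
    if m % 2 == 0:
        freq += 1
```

Let's trace through this code step by step.

Initialize: freq = 0
Entering loop: for m in range(6):
After iteration 1: m = 0, freq = 1
After iteration 2: m = 1, freq = 1
After iteration 3: m = 2, freq = 2
After iteration 4: m = 3, freq = 2
After iteration 5: m = 4, freq = 3
After iteration 6: m = 5, freq = 3
Loop ends.

Final answer: 3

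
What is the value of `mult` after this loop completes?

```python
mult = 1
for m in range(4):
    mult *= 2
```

Let's trace through this code step by step.

Initialize: mult = 1
Entering loop: for m in range(4):
After iteration 1: m = 0, mult = 2
After iteration 2: m = 1, mult = 4
After iteration 3: m = 2, mult = 8
After iteration 4: m = 3, mult = 16
Loop ends.

Final answer: 16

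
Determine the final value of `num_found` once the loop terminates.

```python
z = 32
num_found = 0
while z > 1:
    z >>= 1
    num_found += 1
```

Let's trace through this code step by step.

Initialize: z = 32
Initialize: num_found = 0
Entering loop: while z > 1:
After iteration 1: z = 16, num_found = 1
After iteration 2: z = 8, num_found = 2
After iteration 3: z = 4, num_found = 3
After iteration 4: z = 2, num_found = 4
After iteration 5: z = 1, num_found = 5
Loop ends.

Final answer: 5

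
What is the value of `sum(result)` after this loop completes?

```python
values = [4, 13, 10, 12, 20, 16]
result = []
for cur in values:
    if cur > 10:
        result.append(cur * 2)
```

Let's trace through this code step by step.

Initialize: values = [4, 13, 10, 12, 20, 16]
Initialize: result = []
Entering loop: for cur in values:
After iteration 1: cur = 4, result = []
After iteration 2: cur = 13, result = [26]
After iteration 3: cur = 10, result = [26]
After iteration 4: cur = 12, result = [26, 24]
After iteration 5: cur = 20, result = [26, 24, 40]
After iteration 6: cur = 16, result = [26, 24, 40, 32]
Loop ends.
sum(result) = 122

Final answer: 122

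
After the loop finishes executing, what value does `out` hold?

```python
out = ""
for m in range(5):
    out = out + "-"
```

Let's trace through this code step by step.

Initialize: out = ''
Entering loop: for m in range(5):
After iteration 1: m = 0, out = '-'
After iteration 2: m = 1, out = '--'
After iteration 3: m = 2, out = '---'
After iteration 4: m = 3, out = '----'
After iteration 5: m = 4, out = '-----'
Loop ends.

Final answer: '-----'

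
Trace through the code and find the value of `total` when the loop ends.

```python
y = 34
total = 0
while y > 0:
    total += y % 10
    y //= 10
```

Let's trace through this code step by step.

Initialize: y = 34
Initialize: total = 0
Entering loop: while y > 0:
After iteration 1: y = 3, total = 4
After iteration 2: y = 0, total = 7
Loop ends.

Final answer: 7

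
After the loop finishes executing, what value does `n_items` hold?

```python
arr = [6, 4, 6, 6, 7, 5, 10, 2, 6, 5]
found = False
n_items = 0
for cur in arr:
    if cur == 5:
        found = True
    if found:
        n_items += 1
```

Let's trace through this code step by step.

Initialize: arr = [6, 4, 6, 6, 7, 5, 10, 2, 6, 5]
Initialize: found = False
Initialize: n_items = 0
Entering loop: for cur in arr:
After iteration 1: cur = 6, found = False, n_items = 0
After iteration 2: cur = 4, found = False, n_items = 0
After iteration 3: cur = 6, found = False, n_items = 0
After iteration 4: cur = 6, found = False, n_items = 0
After iteration 5: cur = 7, found = False, n_items = 0
After iteration 6: cur = 5, found = True, n_items = 1
After iteration 7: cur = 10, found = True, n_items = 2
After iteration 8: cur = 2, found = True, n_items = 3
After iteration 9: cur = 6, found = True, n_items = 4
After iteration 10: cur = 5, found = True, n_items = 5
Loop ends.

Final answer: 5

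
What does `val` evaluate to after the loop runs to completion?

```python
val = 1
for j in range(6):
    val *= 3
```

Let's trace through this code step by step.

Initialize: val = 1
Entering loop: for j in range(6):
After iteration 1: j = 0, val = 3
After iteration 2: j = 1, val = 9
After iteration 3: j = 2, val = 27
After iteration 4: j = 3, val = 81
After iteration 5: j = 4, val = 243
After iteration 6: j = 5, val = 729
Loop ends.

Final answer: 729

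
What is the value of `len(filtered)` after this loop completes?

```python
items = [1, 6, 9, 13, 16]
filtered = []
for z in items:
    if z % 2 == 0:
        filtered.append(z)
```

Let's trace through this code step by step.

Initialize: items = [1, 6, 9, 13, 16]
Initialize: filtered = []
Entering loop: for z in items:
After iteration 1: z = 1, filtered = []
After iteration 2: z = 6, filtered = [6]
After iteration 3: z = 9, filtered = [6]
After iteration 4: z = 13, filtered = [6]
After iteration 5: z = 16, filtered = [6, 16]
Loop ends.
len(filtered) = 2

Final answer: 2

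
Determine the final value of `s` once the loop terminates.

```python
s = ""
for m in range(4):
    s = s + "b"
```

Let's trace through this code step by step.

Initialize: s = ''
Entering loop: for m in range(4):
After iteration 1: m = 0, s = 'b'
After iteration 2: m = 1, s = 'bb'
After iteration 3: m = 2, s = 'bbb'
After iteration 4: m = 3, s = 'bbbb'
Loop ends.

Final answer: 'bbbb'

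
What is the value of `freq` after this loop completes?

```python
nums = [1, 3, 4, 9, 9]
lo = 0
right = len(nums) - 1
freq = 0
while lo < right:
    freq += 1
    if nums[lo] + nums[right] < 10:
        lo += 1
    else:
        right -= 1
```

Let's trace through this code step by step.

Initialize: nums = [1, 3, 4, 9, 9]
Initialize: lo = 0
Initialize: right = 4
Initialize: freq = 0
Entering loop: while lo < right:
After iteration 1: lo = 0, right = 3, freq = 1
After iteration 2: lo = 0, right = 2, freq = 2
After iteration 3: lo = 1, right = 2, freq = 3
After iteration 4: lo = 2, right = 2, freq = 4
Loop ends.

Final answer: 4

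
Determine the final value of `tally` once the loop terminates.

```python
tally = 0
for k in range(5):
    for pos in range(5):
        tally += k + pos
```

Let's trace through this code step by step.

Initialize: tally = 0
Entering loop: for k in range(5):
After iteration 1: k = 0, tally = 10
After iteration 2: k = 1, tally = 25
After iteration 3: k = 2, tally = 45
After iteration 4: k = 3, tally = 70
After iteration 5: k = 4, tally = 100
Loop ends.

Final answer: 100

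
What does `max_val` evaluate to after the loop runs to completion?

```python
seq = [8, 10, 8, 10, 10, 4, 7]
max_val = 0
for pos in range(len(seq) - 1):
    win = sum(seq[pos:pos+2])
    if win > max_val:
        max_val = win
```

Let's trace through this code step by step.

Initialize: seq = [8, 10, 8, 10, 10, 4, 7]
Initialize: max_val = 0
Entering loop: for pos in range(len(seq) - 1):
After iteration 1: pos = 0, max_val = 18, win = 18
After iteration 2: pos = 1, max_val = 18, win = 18
After iteration 3: pos = 2, max_val = 18, win = 18
After iteration 4: pos = 3, max_val = 20, win = 20
After iteration 5: pos = 4, max_val = 20, win = 14
After iteration 6: pos = 5, max_val = 20, win = 11
Loop ends.

Final answer: 20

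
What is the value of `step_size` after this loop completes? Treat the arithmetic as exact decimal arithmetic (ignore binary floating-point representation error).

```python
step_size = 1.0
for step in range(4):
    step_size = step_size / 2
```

Let's trace through this code step by step.

Initialize: step_size = 1.0
Entering loop: for step in range(4):
After iteration 1: step = 0, step_size = 0.5
After iteration 2: step = 1, step_size = 0.25
After iteration 3: step = 2, step_size = 0.125
After iteration 4: step = 3, step_size = 0.0625
Loop ends.

Final answer: 0.0625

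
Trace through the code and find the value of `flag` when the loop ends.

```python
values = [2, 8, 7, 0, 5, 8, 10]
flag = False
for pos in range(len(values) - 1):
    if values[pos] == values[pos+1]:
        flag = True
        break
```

Let's trace through this code step by step.

Initialize: values = [2, 8, 7, 0, 5, 8, 10]
Initialize: flag = False
Entering loop: for pos in range(len(values) - 1):
After iteration 1: pos = 0, flag = False
After iteration 2: pos = 1, flag = False
After iteration 3: pos = 2, flag = False
After iteration 4: pos = 3, flag = False
After iteration 5: pos = 4, flag = False
After iteration 6: pos = 5, flag = False
Loop ends.

Final answer: False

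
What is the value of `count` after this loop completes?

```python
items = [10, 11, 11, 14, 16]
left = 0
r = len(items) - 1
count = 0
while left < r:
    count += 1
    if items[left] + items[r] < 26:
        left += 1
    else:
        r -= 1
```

Let's trace through this code step by step.

Initialize: items = [10, 11, 11, 14, 16]
Initialize: left = 0
Initialize: r = 4
Initialize: count = 0
Entering loop: while left < r:
After iteration 1: left = 0, r = 3, count = 1
After iteration 2: left = 1, r = 3, count = 2
After iteration 3: left = 2, r = 3, count = 3
After iteration 4: left = 3, r = 3, count = 4
Loop ends.

Final answer: 4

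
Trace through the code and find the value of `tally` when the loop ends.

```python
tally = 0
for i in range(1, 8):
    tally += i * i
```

Let's trace through this code step by step.

Initialize: tally = 0
Entering loop: for i in range(1, 8):
After iteration 1: i = 1, tally = 1
After iteration 2: i = 2, tally = 5
After iteration 3: i = 3, tally = 14
After iteration 4: i = 4, tally = 30
After iteration 5: i = 5, tally = 55
After iteration 6: i = 6, tally = 91
After iteration 7: i = 7, tally = 140
Loop ends.

Final answer: 140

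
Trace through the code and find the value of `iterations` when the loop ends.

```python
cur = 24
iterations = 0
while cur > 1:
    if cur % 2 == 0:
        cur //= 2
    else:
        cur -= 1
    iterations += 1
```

Let's trace through this code step by step.

Initialize: cur = 24
Initialize: iterations = 0
Entering loop: while cur > 1:
After iteration 1: cur = 12, iterations = 1
After iteration 2: cur = 6, iterations = 2
After iteration 3: cur = 3, iterations = 3
After iteration 4: cur = 2, iterations = 4
After iteration 5: cur = 1, iterations = 5
Loop ends.

Final answer: 5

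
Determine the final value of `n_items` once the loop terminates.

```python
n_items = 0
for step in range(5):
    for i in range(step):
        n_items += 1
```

Let's trace through this code step by step.

Initialize: n_items = 0
Entering loop: for step in range(5):
After iteration 1: step = 0, n_items = 0
After iteration 2: step = 1, n_items = 1, i = 0
After iteration 3: step = 2, n_items = 3, i = 1
After iteration 4: step = 3, n_items = 6, i = 2
After iteration 5: step = 4, n_items = 10, i = 3
Loop ends.

Final answer: 10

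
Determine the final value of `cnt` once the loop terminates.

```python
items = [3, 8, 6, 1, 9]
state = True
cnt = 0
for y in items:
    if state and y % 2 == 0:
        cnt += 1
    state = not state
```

Let's trace through this code step by step.

Initialize: items = [3, 8, 6, 1, 9]
Initialize: state = True
Initialize: cnt = 0
Entering loop: for y in items:
After iteration 1: y = 3, state = False, cnt = 0
After iteration 2: y = 8, state = True, cnt = 0
After iteration 3: y = 6, state = False, cnt = 1
After iteration 4: y = 1, state = True, cnt = 1
After iteration 5: y = 9, state = False, cnt = 1
Loop ends.

Final answer: 1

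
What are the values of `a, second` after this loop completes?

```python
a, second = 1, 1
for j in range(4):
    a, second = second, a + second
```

Let's trace through this code step by step.

Initialize: a = 1
Initialize: second = 1
Entering loop: for j in range(4):
After iteration 1: j = 0, a = 1, second = 2
After iteration 2: j = 1, a = 2, second = 3
After iteration 3: j = 2, a = 3, second = 5
After iteration 4: j = 3, a = 5, second = 8
Loop ends.

Final answer: 5, 8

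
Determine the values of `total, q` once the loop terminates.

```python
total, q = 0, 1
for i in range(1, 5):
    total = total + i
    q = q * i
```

Let's trace through this code step by step.

Initialize: total = 0
Initialize: q = 1
Entering loop: for i in range(1, 5):
After iteration 1: i = 1, total = 1, q = 1
After iteration 2: i = 2, total = 3, q = 2
After iteration 3: i = 3, total = 6, q = 6
After iteration 4: i = 4, total = 10, q = 24
Loop ends.

Final answer: 10, 24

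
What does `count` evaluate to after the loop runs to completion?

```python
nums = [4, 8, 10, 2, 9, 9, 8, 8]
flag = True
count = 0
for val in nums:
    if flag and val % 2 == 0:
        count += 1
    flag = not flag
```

Let's trace through this code step by step.

Initialize: nums = [4, 8, 10, 2, 9, 9, 8, 8]
Initialize: flag = True
Initialize: count = 0
Entering loop: for val in nums:
After iteration 1: val = 4, flag = False, count = 1
After iteration 2: val = 8, flag = True, count = 1
After iteration 3: val = 10, flag = False, count = 2
After iteration 4: val = 2, flag = True, count = 2
After iteration 5: val = 9, flag = False, count = 2
After iteration 6: val = 9, flag = True, count = 2
After iteration 7: val = 8, flag = False, count = 3
After iteration 8: val = 8, flag = True, count = 3
Loop ends.

Final answer: 3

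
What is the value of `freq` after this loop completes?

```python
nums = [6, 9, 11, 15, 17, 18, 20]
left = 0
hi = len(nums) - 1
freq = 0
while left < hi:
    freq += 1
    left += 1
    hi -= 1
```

Let's trace through this code step by step.

Initialize: nums = [6, 9, 11, 15, 17, 18, 20]
Initialize: left = 0
Initialize: hi = 6
Initialize: freq = 0
Entering loop: while left < hi:
After iteration 1: left = 1, hi = 5, freq = 1
After iteration 2: left = 2, hi = 4, freq = 2
After iteration 3: left = 3, hi = 3, freq = 3
Loop ends.

Final answer: 3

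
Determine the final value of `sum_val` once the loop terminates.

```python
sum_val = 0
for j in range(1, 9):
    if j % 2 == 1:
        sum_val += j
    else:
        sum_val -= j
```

Let's trace through this code step by step.

Initialize: sum_val = 0
Entering loop: for j in range(1, 9):
After iteration 1: j = 1, sum_val = 1
After iteration 2: j = 2, sum_val = -1
After iteration 3: j = 3, sum_val = 2
After iteration 4: j = 4, sum_val = -2
After iteration 5: j = 5, sum_val = 3
After iteration 6: j = 6, sum_val = -3
After iteration 7: j = 7, sum_val = 4
After iteration 8: j = 8, sum_val = -4
Loop ends.

Final answer: -4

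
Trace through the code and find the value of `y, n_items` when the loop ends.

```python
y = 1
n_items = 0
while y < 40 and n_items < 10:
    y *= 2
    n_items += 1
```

Let's trace through this code step by step.

Initialize: y = 1
Initialize: n_items = 0
Entering loop: while y < 40 and n_items < 10:
After iteration 1: y = 2, n_items = 1
After iteration 2: y = 4, n_items = 2
After iteration 3: y = 8, n_items = 3
After iteration 4: y = 16, n_items = 4
After iteration 5: y = 32, n_items = 5
After iteration 6: y = 64, n_items = 6
Loop ends.

Final answer: 64, 6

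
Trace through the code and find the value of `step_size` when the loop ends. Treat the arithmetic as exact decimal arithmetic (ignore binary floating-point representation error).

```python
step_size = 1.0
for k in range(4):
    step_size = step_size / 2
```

Let's trace through this code step by step.

Initialize: step_size = 1.0
Entering loop: for k in range(4):
After iteration 1: k = 0, step_size = 0.5
After iteration 2: k = 1, step_size = 0.25
After iteration 3: k = 2, step_size = 0.125
After iteration 4: k = 3, step_size = 0.0625
Loop ends.

Final answer: 0.0625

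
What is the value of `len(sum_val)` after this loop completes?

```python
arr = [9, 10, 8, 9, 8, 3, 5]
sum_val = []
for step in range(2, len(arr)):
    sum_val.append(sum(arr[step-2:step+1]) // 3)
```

Let's trace through this code step by step.

Initialize: arr = [9, 10, 8, 9, 8, 3, 5]
Initialize: sum_val = []
Entering loop: for step in range(2, len(arr)):
After iteration 1: step = 2, sum_val = [9]
After iteration 2: step = 3, sum_val = [9, 9]
After iteration 3: step = 4, sum_val = [9, 9, 8]
After iteration 4: step = 5, sum_val = [9, 9, 8, 6]
After iteration 5: step = 6, sum_val = [9, 9, 8, 6, 5]
Loop ends.
len(sum_val) = 5

Final answer: 5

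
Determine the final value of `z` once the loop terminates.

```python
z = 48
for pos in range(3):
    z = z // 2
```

Let's trace through this code step by step.

Initialize: z = 48
Entering loop: for pos in range(3):
After iteration 1: pos = 0, z = 24
After iteration 2: pos = 1, z = 12
After iteration 3: pos = 2, z = 6
Loop ends.

Final answer: 6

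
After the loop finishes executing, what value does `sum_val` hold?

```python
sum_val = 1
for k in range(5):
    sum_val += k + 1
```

Let's trace through this code step by step.

Initialize: sum_val = 1
Entering loop: for k in range(5):
After iteration 1: k = 0, sum_val = 2
After iteration 2: k = 1, sum_val = 4
After iteration 3: k = 2, sum_val = 7
After iteration 4: k = 3, sum_val = 11
After iteration 5: k = 4, sum_val = 16
Loop ends.

Final answer: 16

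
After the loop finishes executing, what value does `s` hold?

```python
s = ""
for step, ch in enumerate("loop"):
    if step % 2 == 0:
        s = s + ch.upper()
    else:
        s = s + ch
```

Let's trace through this code step by step.

Initialize: s = ''
Entering loop: for step, ch in enumerate("loop"):
After iteration 1: step = 0, ch = 'l', s = 'L'
After iteration 2: step = 1, ch = 'o', s = 'Lo'
After iteration 3: step = 2, ch = 'o', s = 'LoO'
After iteration 4: step = 3, ch = 'p', s = 'LoOp'
Loop ends.

Final answer: 'LoOp'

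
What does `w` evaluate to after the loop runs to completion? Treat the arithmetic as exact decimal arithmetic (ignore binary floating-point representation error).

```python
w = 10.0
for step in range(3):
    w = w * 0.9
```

Let's trace through this code step by step.

Initialize: w = 10.0
Entering loop: for step in range(3):
After iteration 1: step = 0, w = 9.0
After iteration 2: step = 1, w = 8.1
After iteration 3: step = 2, w = 7.29
Loop ends.

Final answer: 7.29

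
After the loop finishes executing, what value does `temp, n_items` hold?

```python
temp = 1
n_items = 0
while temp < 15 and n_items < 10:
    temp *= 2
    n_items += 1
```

Let's trace through this code step by step.

Initialize: temp = 1
Initialize: n_items = 0
Entering loop: while temp < 15 and n_items < 10:
After iteration 1: temp = 2, n_items = 1
After iteration 2: temp = 4, n_items = 2
After iteration 3: temp = 8, n_items = 3
After iteration 4: temp = 16, n_items = 4
Loop ends.

Final answer: 16, 4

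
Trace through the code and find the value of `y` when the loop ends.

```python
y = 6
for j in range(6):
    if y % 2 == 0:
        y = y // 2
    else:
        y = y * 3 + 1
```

Let's trace through this code step by step.

Initialize: y = 6
Entering loop: for j in range(6):
After iteration 1: j = 0, y = 3
After iteration 2: j = 1, y = 10
After iteration 3: j = 2, y = 5
After iteration 4: j = 3, y = 16
After iteration 5: j = 4, y = 8
After iteration 6: j = 5, y = 4
Loop ends.

Final answer: 4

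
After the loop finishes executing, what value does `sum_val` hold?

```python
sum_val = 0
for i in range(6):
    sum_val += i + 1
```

Let's trace through this code step by step.

Initialize: sum_val = 0
Entering loop: for i in range(6):
After iteration 1: i = 0, sum_val = 1
After iteration 2: i = 1, sum_val = 3
After iteration 3: i = 2, sum_val = 6
After iteration 4: i = 3, sum_val = 10
After iteration 5: i = 4, sum_val = 15
After iteration 6: i = 5, sum_val = 21
Loop ends.

Final answer: 21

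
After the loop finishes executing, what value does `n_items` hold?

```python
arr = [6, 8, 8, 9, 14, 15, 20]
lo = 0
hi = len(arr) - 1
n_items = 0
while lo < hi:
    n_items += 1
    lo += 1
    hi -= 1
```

Let's trace through this code step by step.

Initialize: arr = [6, 8, 8, 9, 14, 15, 20]
Initialize: lo = 0
Initialize: hi = 6
Initialize: n_items = 0
Entering loop: while lo < hi:
After iteration 1: lo = 1, hi = 5, n_items = 1
After iteration 2: lo = 2, hi = 4, n_items = 2
After iteration 3: lo = 3, hi = 3, n_items = 3
Loop ends.

Final answer: 3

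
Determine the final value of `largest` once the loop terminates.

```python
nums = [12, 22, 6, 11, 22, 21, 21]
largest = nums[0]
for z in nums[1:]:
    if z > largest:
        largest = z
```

Let's trace through this code step by step.

Initialize: nums = [12, 22, 6, 11, 22, 21, 21]
Initialize: largest = 12
Entering loop: for z in nums[1:]:
After iteration 1: z = 22, largest = 22
After iteration 2: z = 6, largest = 22
After iteration 3: z = 11, largest = 22
After iteration 4: z = 22, largest = 22
After iteration 5: z = 21, largest = 22
After iteration 6: z = 21, largest = 22
Loop ends.

Final answer: 22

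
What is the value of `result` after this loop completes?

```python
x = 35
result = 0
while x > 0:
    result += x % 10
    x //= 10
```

Let's trace through this code step by step.

Initialize: x = 35
Initialize: result = 0
Entering loop: while x > 0:
After iteration 1: x = 3, result = 5
After iteration 2: x = 0, result = 8
Loop ends.

Final answer: 8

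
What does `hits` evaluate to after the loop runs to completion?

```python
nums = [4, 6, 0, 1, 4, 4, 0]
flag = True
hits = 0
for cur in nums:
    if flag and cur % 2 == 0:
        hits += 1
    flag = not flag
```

Let's trace through this code step by step.

Initialize: nums = [4, 6, 0, 1, 4, 4, 0]
Initialize: flag = True
Initialize: hits = 0
Entering loop: for cur in nums:
After iteration 1: cur = 4, flag = False, hits = 1
After iteration 2: cur = 6, flag = True, hits = 1
After iteration 3: cur = 0, flag = False, hits = 2
After iteration 4: cur = 1, flag = True, hits = 2
After iteration 5: cur = 4, flag = False, hits = 3
After iteration 6: cur = 4, flag = True, hits = 3
After iteration 7: cur = 0, flag = False, hits = 4
Loop ends.

Final answer: 4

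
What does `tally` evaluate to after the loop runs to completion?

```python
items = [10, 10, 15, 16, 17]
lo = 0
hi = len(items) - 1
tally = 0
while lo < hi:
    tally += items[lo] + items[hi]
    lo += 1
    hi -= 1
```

Let's trace through this code step by step.

Initialize: items = [10, 10, 15, 16, 17]
Initialize: lo = 0
Initialize: hi = 4
Initialize: tally = 0
Entering loop: while lo < hi:
After iteration 1: lo = 1, hi = 3, tally = 27
After iteration 2: lo = 2, hi = 2, tally = 53
Loop ends.

Final answer: 53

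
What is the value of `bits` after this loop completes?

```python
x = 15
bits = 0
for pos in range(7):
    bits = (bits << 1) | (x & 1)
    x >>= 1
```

Let's trace through this code step by step.

Initialize: x = 15
Initialize: bits = 0
Entering loop: for pos in range(7):
After iteration 1: pos = 0, x = 7, bits = 1
After iteration 2: pos = 1, x = 3, bits = 3
After iteration 3: pos = 2, x = 1, bits = 7
After iteration 4: pos = 3, x = 0, bits = 15
After iteration 5: pos = 4, x = 0, bits = 30
After iteration 6: pos = 5, x = 0, bits = 60
After iteration 7: pos = 6, x = 0, bits = 120
Loop ends.

Final answer: 120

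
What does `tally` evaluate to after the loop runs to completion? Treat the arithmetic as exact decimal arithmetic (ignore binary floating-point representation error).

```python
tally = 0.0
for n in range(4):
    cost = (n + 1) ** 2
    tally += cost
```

Let's trace through this code step by step.

Initialize: tally = 0.0
Entering loop: for n in range(4):
After iteration 1: n = 0, tally = 1.0, cost = 1
After iteration 2: n = 1, tally = 5.0, cost = 4
After iteration 3: n = 2, tally = 14.0, cost = 9
After iteration 4: n = 3, tally = 30.0, cost = 16
Loop ends.

Final answer: 30.0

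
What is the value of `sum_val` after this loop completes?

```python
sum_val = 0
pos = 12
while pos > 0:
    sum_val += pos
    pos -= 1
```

Let's trace through this code step by step.

Initialize: sum_val = 0
Initialize: pos = 12
Entering loop: while pos > 0:
After iteration 1: sum_val = 12, pos = 11
After iteration 2: sum_val = 23, pos = 10
After iteration 3: sum_val = 33, pos = 9
After iteration 4: sum_val = 42, pos = 8
After iteration 5: sum_val = 50, pos = 7
After iteration 6: sum_val = 57, pos = 6
After iteration 7: sum_val = 63, pos = 5
After iteration 8: sum_val = 68, pos = 4
After iteration 9: sum_val = 72, pos = 3
After iteration 10: sum_val = 75, pos = 2
After iteration 11: sum_val = 77, pos = 1
After iteration 12: sum_val = 78, pos = 0
Loop ends.

Final answer: 78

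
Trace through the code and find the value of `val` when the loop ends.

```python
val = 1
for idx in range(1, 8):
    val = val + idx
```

Let's trace through this code step by step.

Initialize: val = 1
Entering loop: for idx in range(1, 8):
After iteration 1: idx = 1, val = 2
After iteration 2: idx = 2, val = 4
After iteration 3: idx = 3, val = 7
After iteration 4: idx = 4, val = 11
After iteration 5: idx = 5, val = 16
After iteration 6: idx = 6, val = 22
After iteration 7: idx = 7, val = 29
Loop ends.

Final answer: 29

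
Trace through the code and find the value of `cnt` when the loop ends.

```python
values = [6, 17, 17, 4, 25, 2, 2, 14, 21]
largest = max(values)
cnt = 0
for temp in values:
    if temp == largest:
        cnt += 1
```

Let's trace through this code step by step.

Initialize: values = [6, 17, 17, 4, 25, 2, 2, 14, 21]
Initialize: largest = 25
Initialize: cnt = 0
Entering loop: for temp in values:
After iteration 1: temp = 6, cnt = 0
After iteration 2: temp = 17, cnt = 0
After iteration 3: temp = 17, cnt = 0
After iteration 4: temp = 4, cnt = 0
After iteration 5: temp = 25, cnt = 1
After iteration 6: temp = 2, cnt = 1
After iteration 7: temp = 2, cnt = 1
After iteration 8: temp = 14, cnt = 1
After iteration 9: temp = 21, cnt = 1
Loop ends.

Final answer: 1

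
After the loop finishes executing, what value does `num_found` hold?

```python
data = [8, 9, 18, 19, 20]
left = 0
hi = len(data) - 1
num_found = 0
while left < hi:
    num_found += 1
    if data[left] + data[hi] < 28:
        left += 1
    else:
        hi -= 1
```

Let's trace through this code step by step.

Initialize: data = [8, 9, 18, 19, 20]
Initialize: left = 0
Initialize: hi = 4
Initialize: num_found = 0
Entering loop: while left < hi:
After iteration 1: left = 0, hi = 3, num_found = 1
After iteration 2: left = 1, hi = 3, num_found = 2
After iteration 3: left = 1, hi = 2, num_found = 3
After iteration 4: left = 2, hi = 2, num_found = 4
Loop ends.

Final answer: 4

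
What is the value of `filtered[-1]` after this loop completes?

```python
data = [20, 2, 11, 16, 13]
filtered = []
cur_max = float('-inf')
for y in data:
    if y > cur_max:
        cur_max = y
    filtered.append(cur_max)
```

Let's trace through this code step by step.

Initialize: data = [20, 2, 11, 16, 13]
Initialize: filtered = []
Initialize: cur_max = -inf
Entering loop: for y in data:
After iteration 1: y = 20, filtered = [20], cur_max = 20
After iteration 2: y = 2, filtered = [20, 20], cur_max = 20
After iteration 3: y = 11, filtered = [20, 20, 20], cur_max = 20
After iteration 4: y = 16, filtered = [20, 20, 20, 20], cur_max = 20
After iteration 5: y = 13, filtered = [20, 20, 20, 20, 20], cur_max = 20
Loop ends.
filtered[-1] = 20

Final answer: 20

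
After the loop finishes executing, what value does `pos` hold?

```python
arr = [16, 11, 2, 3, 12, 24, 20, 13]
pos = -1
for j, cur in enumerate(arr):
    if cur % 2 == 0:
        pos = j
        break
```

Let's trace through this code step by step.

Initialize: arr = [16, 11, 2, 3, 12, 24, 20, 13]
Initialize: pos = -1
Entering loop: for j, cur in enumerate(arr):
After iteration 1: j = 0, cur = 16, pos = 0
Loop ends.

Final answer: 0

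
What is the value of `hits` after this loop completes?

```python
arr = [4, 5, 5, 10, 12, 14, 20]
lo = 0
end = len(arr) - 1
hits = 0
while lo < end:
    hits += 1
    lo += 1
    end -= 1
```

Let's trace through this code step by step.

Initialize: arr = [4, 5, 5, 10, 12, 14, 20]
Initialize: lo = 0
Initialize: end = 6
Initialize: hits = 0
Entering loop: while lo < end:
After iteration 1: lo = 1, end = 5, hits = 1
After iteration 2: lo = 2, end = 4, hits = 2
After iteration 3: lo = 3, end = 3, hits = 3
Loop ends.

Final answer: 3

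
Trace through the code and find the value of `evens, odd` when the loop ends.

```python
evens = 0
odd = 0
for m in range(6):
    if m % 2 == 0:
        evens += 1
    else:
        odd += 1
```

Let's trace through this code step by step.

Initialize: evens = 0
Initialize: odd = 0
Entering loop: for m in range(6):
After iteration 1: m = 0, evens = 1, odd = 0
After iteration 2: m = 1, evens = 1, odd = 1
After iteration 3: m = 2, evens = 2, odd = 1
After iteration 4: m = 3, evens = 2, odd = 2
After iteration 5: m = 4, evens = 3, odd = 2
After iteration 6: m = 5, evens = 3, odd = 3
Loop ends.

Final answer: 3, 3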